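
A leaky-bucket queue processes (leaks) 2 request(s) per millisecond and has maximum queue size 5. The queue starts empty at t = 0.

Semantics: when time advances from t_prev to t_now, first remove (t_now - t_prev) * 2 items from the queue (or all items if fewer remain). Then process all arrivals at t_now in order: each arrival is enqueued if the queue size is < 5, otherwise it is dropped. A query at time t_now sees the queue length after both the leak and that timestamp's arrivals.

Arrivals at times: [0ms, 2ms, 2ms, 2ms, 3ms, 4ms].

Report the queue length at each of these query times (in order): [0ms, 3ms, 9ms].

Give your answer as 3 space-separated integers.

Answer: 1 2 0

Derivation:
Queue lengths at query times:
  query t=0ms: backlog = 1
  query t=3ms: backlog = 2
  query t=9ms: backlog = 0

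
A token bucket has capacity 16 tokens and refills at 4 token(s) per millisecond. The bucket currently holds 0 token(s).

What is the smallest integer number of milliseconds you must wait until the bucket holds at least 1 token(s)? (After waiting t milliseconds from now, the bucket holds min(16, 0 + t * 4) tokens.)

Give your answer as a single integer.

Answer: 1

Derivation:
Need 0 + t * 4 >= 1, so t >= 1/4.
Smallest integer t = ceil(1/4) = 1.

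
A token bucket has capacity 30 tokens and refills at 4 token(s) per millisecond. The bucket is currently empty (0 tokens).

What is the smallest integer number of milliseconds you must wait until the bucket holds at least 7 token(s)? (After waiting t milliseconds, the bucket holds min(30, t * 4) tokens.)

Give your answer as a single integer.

Answer: 2

Derivation:
Need t * 4 >= 7, so t >= 7/4.
Smallest integer t = ceil(7/4) = 2.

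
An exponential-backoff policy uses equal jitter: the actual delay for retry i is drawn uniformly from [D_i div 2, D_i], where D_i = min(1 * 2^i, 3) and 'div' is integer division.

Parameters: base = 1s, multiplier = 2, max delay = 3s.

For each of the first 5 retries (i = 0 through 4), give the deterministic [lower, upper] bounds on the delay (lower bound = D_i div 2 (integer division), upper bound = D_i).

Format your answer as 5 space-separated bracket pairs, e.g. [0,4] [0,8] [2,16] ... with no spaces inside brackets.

Answer: [0,1] [1,2] [1,3] [1,3] [1,3]

Derivation:
Computing bounds per retry:
  i=0: D_i=min(1*2^0,3)=1, bounds=[0,1]
  i=1: D_i=min(1*2^1,3)=2, bounds=[1,2]
  i=2: D_i=min(1*2^2,3)=3, bounds=[1,3]
  i=3: D_i=min(1*2^3,3)=3, bounds=[1,3]
  i=4: D_i=min(1*2^4,3)=3, bounds=[1,3]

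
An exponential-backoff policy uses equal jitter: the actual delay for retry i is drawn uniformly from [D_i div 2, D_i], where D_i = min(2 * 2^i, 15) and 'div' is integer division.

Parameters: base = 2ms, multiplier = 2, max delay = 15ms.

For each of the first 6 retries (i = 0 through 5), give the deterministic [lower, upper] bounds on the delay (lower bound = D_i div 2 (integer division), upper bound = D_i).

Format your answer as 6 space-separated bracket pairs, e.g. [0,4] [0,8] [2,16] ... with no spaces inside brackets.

Computing bounds per retry:
  i=0: D_i=min(2*2^0,15)=2, bounds=[1,2]
  i=1: D_i=min(2*2^1,15)=4, bounds=[2,4]
  i=2: D_i=min(2*2^2,15)=8, bounds=[4,8]
  i=3: D_i=min(2*2^3,15)=15, bounds=[7,15]
  i=4: D_i=min(2*2^4,15)=15, bounds=[7,15]
  i=5: D_i=min(2*2^5,15)=15, bounds=[7,15]

Answer: [1,2] [2,4] [4,8] [7,15] [7,15] [7,15]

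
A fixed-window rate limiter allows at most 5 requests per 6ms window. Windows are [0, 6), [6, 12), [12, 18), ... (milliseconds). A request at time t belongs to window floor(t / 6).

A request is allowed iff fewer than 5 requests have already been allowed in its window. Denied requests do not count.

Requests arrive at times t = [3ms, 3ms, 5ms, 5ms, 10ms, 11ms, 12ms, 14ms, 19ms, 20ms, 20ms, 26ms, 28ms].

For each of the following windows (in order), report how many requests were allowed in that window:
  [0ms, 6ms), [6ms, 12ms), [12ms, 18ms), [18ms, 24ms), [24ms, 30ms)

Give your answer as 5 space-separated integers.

Answer: 4 2 2 3 2

Derivation:
Processing requests:
  req#1 t=3ms (window 0): ALLOW
  req#2 t=3ms (window 0): ALLOW
  req#3 t=5ms (window 0): ALLOW
  req#4 t=5ms (window 0): ALLOW
  req#5 t=10ms (window 1): ALLOW
  req#6 t=11ms (window 1): ALLOW
  req#7 t=12ms (window 2): ALLOW
  req#8 t=14ms (window 2): ALLOW
  req#9 t=19ms (window 3): ALLOW
  req#10 t=20ms (window 3): ALLOW
  req#11 t=20ms (window 3): ALLOW
  req#12 t=26ms (window 4): ALLOW
  req#13 t=28ms (window 4): ALLOW

Allowed counts by window: 4 2 2 3 2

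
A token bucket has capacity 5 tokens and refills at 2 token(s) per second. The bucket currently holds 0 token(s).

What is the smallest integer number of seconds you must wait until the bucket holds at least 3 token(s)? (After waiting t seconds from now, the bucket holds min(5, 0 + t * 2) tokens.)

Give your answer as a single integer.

Answer: 2

Derivation:
Need 0 + t * 2 >= 3, so t >= 3/2.
Smallest integer t = ceil(3/2) = 2.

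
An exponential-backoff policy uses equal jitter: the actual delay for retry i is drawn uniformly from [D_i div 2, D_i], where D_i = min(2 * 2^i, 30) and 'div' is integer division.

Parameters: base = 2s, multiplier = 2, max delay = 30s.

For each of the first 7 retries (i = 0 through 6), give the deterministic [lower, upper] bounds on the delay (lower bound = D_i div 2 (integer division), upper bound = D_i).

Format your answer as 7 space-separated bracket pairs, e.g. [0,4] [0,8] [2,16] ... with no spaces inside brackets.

Computing bounds per retry:
  i=0: D_i=min(2*2^0,30)=2, bounds=[1,2]
  i=1: D_i=min(2*2^1,30)=4, bounds=[2,4]
  i=2: D_i=min(2*2^2,30)=8, bounds=[4,8]
  i=3: D_i=min(2*2^3,30)=16, bounds=[8,16]
  i=4: D_i=min(2*2^4,30)=30, bounds=[15,30]
  i=5: D_i=min(2*2^5,30)=30, bounds=[15,30]
  i=6: D_i=min(2*2^6,30)=30, bounds=[15,30]

Answer: [1,2] [2,4] [4,8] [8,16] [15,30] [15,30] [15,30]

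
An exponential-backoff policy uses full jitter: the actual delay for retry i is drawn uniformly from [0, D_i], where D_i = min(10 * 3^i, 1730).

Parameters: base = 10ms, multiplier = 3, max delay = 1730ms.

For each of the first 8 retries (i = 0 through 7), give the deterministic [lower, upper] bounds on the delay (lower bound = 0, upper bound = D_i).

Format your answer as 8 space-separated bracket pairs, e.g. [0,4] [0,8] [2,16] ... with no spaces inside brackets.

Answer: [0,10] [0,30] [0,90] [0,270] [0,810] [0,1730] [0,1730] [0,1730]

Derivation:
Computing bounds per retry:
  i=0: D_i=min(10*3^0,1730)=10, bounds=[0,10]
  i=1: D_i=min(10*3^1,1730)=30, bounds=[0,30]
  i=2: D_i=min(10*3^2,1730)=90, bounds=[0,90]
  i=3: D_i=min(10*3^3,1730)=270, bounds=[0,270]
  i=4: D_i=min(10*3^4,1730)=810, bounds=[0,810]
  i=5: D_i=min(10*3^5,1730)=1730, bounds=[0,1730]
  i=6: D_i=min(10*3^6,1730)=1730, bounds=[0,1730]
  i=7: D_i=min(10*3^7,1730)=1730, bounds=[0,1730]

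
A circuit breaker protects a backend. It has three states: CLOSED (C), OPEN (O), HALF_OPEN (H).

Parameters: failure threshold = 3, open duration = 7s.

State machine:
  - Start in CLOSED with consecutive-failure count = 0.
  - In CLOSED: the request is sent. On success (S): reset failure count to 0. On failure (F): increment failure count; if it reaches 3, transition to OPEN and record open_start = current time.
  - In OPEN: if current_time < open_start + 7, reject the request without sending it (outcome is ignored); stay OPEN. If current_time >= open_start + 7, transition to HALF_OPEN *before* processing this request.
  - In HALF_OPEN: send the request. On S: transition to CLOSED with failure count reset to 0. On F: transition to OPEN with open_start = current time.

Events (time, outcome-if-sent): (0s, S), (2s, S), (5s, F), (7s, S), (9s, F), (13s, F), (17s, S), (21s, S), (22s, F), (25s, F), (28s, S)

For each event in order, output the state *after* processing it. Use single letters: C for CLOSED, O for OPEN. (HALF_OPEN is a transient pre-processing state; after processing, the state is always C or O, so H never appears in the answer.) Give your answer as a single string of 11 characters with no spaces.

State after each event:
  event#1 t=0s outcome=S: state=CLOSED
  event#2 t=2s outcome=S: state=CLOSED
  event#3 t=5s outcome=F: state=CLOSED
  event#4 t=7s outcome=S: state=CLOSED
  event#5 t=9s outcome=F: state=CLOSED
  event#6 t=13s outcome=F: state=CLOSED
  event#7 t=17s outcome=S: state=CLOSED
  event#8 t=21s outcome=S: state=CLOSED
  event#9 t=22s outcome=F: state=CLOSED
  event#10 t=25s outcome=F: state=CLOSED
  event#11 t=28s outcome=S: state=CLOSED

Answer: CCCCCCCCCCC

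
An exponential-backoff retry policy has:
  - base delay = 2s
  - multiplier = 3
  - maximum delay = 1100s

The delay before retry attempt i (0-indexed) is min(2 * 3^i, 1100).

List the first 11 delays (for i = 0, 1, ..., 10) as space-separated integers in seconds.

Computing each delay:
  i=0: min(2*3^0, 1100) = 2
  i=1: min(2*3^1, 1100) = 6
  i=2: min(2*3^2, 1100) = 18
  i=3: min(2*3^3, 1100) = 54
  i=4: min(2*3^4, 1100) = 162
  i=5: min(2*3^5, 1100) = 486
  i=6: min(2*3^6, 1100) = 1100
  i=7: min(2*3^7, 1100) = 1100
  i=8: min(2*3^8, 1100) = 1100
  i=9: min(2*3^9, 1100) = 1100
  i=10: min(2*3^10, 1100) = 1100

Answer: 2 6 18 54 162 486 1100 1100 1100 1100 1100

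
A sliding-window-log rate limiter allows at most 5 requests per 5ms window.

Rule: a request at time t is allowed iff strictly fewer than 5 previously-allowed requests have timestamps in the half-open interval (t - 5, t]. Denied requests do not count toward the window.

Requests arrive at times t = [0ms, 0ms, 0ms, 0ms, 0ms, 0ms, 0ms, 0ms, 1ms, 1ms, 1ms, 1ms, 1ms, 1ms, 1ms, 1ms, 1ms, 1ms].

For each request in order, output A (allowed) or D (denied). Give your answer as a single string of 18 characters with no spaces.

Answer: AAAAADDDDDDDDDDDDD

Derivation:
Tracking allowed requests in the window:
  req#1 t=0ms: ALLOW
  req#2 t=0ms: ALLOW
  req#3 t=0ms: ALLOW
  req#4 t=0ms: ALLOW
  req#5 t=0ms: ALLOW
  req#6 t=0ms: DENY
  req#7 t=0ms: DENY
  req#8 t=0ms: DENY
  req#9 t=1ms: DENY
  req#10 t=1ms: DENY
  req#11 t=1ms: DENY
  req#12 t=1ms: DENY
  req#13 t=1ms: DENY
  req#14 t=1ms: DENY
  req#15 t=1ms: DENY
  req#16 t=1ms: DENY
  req#17 t=1ms: DENY
  req#18 t=1ms: DENY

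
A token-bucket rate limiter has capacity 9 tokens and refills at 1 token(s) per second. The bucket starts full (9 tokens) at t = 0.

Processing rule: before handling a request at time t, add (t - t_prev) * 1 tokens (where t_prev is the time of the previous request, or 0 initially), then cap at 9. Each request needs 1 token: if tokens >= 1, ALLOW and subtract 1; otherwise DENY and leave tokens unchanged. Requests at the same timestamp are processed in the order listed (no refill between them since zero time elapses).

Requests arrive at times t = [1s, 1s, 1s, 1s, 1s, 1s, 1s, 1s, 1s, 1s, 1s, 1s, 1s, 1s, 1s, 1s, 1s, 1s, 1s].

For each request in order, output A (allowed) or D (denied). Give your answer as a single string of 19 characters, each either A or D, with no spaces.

Simulating step by step:
  req#1 t=1s: ALLOW
  req#2 t=1s: ALLOW
  req#3 t=1s: ALLOW
  req#4 t=1s: ALLOW
  req#5 t=1s: ALLOW
  req#6 t=1s: ALLOW
  req#7 t=1s: ALLOW
  req#8 t=1s: ALLOW
  req#9 t=1s: ALLOW
  req#10 t=1s: DENY
  req#11 t=1s: DENY
  req#12 t=1s: DENY
  req#13 t=1s: DENY
  req#14 t=1s: DENY
  req#15 t=1s: DENY
  req#16 t=1s: DENY
  req#17 t=1s: DENY
  req#18 t=1s: DENY
  req#19 t=1s: DENY

Answer: AAAAAAAAADDDDDDDDDD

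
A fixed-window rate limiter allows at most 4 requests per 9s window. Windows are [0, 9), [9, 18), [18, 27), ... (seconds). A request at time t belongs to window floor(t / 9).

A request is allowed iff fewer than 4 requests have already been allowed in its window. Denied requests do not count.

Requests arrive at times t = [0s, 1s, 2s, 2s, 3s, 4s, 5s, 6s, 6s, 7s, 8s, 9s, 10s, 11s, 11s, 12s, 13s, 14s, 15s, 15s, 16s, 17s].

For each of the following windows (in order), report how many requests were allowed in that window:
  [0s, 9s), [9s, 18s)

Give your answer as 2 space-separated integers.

Processing requests:
  req#1 t=0s (window 0): ALLOW
  req#2 t=1s (window 0): ALLOW
  req#3 t=2s (window 0): ALLOW
  req#4 t=2s (window 0): ALLOW
  req#5 t=3s (window 0): DENY
  req#6 t=4s (window 0): DENY
  req#7 t=5s (window 0): DENY
  req#8 t=6s (window 0): DENY
  req#9 t=6s (window 0): DENY
  req#10 t=7s (window 0): DENY
  req#11 t=8s (window 0): DENY
  req#12 t=9s (window 1): ALLOW
  req#13 t=10s (window 1): ALLOW
  req#14 t=11s (window 1): ALLOW
  req#15 t=11s (window 1): ALLOW
  req#16 t=12s (window 1): DENY
  req#17 t=13s (window 1): DENY
  req#18 t=14s (window 1): DENY
  req#19 t=15s (window 1): DENY
  req#20 t=15s (window 1): DENY
  req#21 t=16s (window 1): DENY
  req#22 t=17s (window 1): DENY

Allowed counts by window: 4 4

Answer: 4 4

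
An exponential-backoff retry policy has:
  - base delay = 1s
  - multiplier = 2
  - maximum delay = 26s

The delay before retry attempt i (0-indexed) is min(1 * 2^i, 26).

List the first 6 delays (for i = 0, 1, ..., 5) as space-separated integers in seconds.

Answer: 1 2 4 8 16 26

Derivation:
Computing each delay:
  i=0: min(1*2^0, 26) = 1
  i=1: min(1*2^1, 26) = 2
  i=2: min(1*2^2, 26) = 4
  i=3: min(1*2^3, 26) = 8
  i=4: min(1*2^4, 26) = 16
  i=5: min(1*2^5, 26) = 26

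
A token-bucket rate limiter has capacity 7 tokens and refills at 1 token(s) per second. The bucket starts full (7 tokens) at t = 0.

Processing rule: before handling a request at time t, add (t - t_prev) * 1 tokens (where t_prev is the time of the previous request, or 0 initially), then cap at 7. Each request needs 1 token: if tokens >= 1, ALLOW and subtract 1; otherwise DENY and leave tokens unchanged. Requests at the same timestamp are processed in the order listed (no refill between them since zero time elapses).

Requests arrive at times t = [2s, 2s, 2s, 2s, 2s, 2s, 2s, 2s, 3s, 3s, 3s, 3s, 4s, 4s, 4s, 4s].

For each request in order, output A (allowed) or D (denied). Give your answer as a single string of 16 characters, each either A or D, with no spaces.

Answer: AAAAAAADADDDADDD

Derivation:
Simulating step by step:
  req#1 t=2s: ALLOW
  req#2 t=2s: ALLOW
  req#3 t=2s: ALLOW
  req#4 t=2s: ALLOW
  req#5 t=2s: ALLOW
  req#6 t=2s: ALLOW
  req#7 t=2s: ALLOW
  req#8 t=2s: DENY
  req#9 t=3s: ALLOW
  req#10 t=3s: DENY
  req#11 t=3s: DENY
  req#12 t=3s: DENY
  req#13 t=4s: ALLOW
  req#14 t=4s: DENY
  req#15 t=4s: DENY
  req#16 t=4s: DENY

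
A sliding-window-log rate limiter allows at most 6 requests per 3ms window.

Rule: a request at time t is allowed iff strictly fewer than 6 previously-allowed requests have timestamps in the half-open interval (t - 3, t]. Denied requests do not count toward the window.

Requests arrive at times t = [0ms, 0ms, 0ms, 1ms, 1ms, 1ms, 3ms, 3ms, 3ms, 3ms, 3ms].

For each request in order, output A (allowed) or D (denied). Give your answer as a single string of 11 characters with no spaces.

Tracking allowed requests in the window:
  req#1 t=0ms: ALLOW
  req#2 t=0ms: ALLOW
  req#3 t=0ms: ALLOW
  req#4 t=1ms: ALLOW
  req#5 t=1ms: ALLOW
  req#6 t=1ms: ALLOW
  req#7 t=3ms: ALLOW
  req#8 t=3ms: ALLOW
  req#9 t=3ms: ALLOW
  req#10 t=3ms: DENY
  req#11 t=3ms: DENY

Answer: AAAAAAAAADD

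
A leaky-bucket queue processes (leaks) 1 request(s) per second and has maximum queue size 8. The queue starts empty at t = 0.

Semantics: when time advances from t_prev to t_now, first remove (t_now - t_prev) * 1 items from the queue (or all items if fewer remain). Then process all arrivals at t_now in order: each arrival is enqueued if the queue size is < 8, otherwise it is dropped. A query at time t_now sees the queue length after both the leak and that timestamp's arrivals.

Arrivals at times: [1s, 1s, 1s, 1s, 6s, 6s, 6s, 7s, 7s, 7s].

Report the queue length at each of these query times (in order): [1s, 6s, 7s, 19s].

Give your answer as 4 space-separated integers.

Answer: 4 3 5 0

Derivation:
Queue lengths at query times:
  query t=1s: backlog = 4
  query t=6s: backlog = 3
  query t=7s: backlog = 5
  query t=19s: backlog = 0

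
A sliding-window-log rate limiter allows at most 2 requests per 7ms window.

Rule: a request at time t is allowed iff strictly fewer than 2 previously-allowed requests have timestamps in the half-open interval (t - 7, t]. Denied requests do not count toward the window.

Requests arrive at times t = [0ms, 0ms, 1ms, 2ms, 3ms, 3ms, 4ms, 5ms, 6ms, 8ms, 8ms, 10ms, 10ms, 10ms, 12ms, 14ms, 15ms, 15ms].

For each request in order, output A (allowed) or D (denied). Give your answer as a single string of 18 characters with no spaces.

Answer: AADDDDDDDAADDDDDAA

Derivation:
Tracking allowed requests in the window:
  req#1 t=0ms: ALLOW
  req#2 t=0ms: ALLOW
  req#3 t=1ms: DENY
  req#4 t=2ms: DENY
  req#5 t=3ms: DENY
  req#6 t=3ms: DENY
  req#7 t=4ms: DENY
  req#8 t=5ms: DENY
  req#9 t=6ms: DENY
  req#10 t=8ms: ALLOW
  req#11 t=8ms: ALLOW
  req#12 t=10ms: DENY
  req#13 t=10ms: DENY
  req#14 t=10ms: DENY
  req#15 t=12ms: DENY
  req#16 t=14ms: DENY
  req#17 t=15ms: ALLOW
  req#18 t=15ms: ALLOW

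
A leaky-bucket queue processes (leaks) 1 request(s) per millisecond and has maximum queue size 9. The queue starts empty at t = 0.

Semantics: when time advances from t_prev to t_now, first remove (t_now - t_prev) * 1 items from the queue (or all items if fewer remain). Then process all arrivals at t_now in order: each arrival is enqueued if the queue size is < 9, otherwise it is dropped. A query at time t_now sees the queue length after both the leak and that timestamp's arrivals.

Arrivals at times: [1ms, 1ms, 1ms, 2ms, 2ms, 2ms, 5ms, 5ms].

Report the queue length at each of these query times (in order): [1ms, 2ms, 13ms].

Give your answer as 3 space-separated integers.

Queue lengths at query times:
  query t=1ms: backlog = 3
  query t=2ms: backlog = 5
  query t=13ms: backlog = 0

Answer: 3 5 0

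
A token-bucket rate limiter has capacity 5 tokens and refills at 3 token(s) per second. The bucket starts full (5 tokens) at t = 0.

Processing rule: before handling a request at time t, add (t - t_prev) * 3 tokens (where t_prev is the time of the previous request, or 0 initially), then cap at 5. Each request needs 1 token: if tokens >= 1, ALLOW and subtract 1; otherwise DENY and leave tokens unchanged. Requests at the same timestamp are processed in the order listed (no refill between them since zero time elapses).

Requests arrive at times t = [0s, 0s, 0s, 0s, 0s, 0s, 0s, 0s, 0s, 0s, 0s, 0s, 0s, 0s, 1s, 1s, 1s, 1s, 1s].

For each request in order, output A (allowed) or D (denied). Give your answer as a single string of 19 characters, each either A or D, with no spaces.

Simulating step by step:
  req#1 t=0s: ALLOW
  req#2 t=0s: ALLOW
  req#3 t=0s: ALLOW
  req#4 t=0s: ALLOW
  req#5 t=0s: ALLOW
  req#6 t=0s: DENY
  req#7 t=0s: DENY
  req#8 t=0s: DENY
  req#9 t=0s: DENY
  req#10 t=0s: DENY
  req#11 t=0s: DENY
  req#12 t=0s: DENY
  req#13 t=0s: DENY
  req#14 t=0s: DENY
  req#15 t=1s: ALLOW
  req#16 t=1s: ALLOW
  req#17 t=1s: ALLOW
  req#18 t=1s: DENY
  req#19 t=1s: DENY

Answer: AAAAADDDDDDDDDAAADD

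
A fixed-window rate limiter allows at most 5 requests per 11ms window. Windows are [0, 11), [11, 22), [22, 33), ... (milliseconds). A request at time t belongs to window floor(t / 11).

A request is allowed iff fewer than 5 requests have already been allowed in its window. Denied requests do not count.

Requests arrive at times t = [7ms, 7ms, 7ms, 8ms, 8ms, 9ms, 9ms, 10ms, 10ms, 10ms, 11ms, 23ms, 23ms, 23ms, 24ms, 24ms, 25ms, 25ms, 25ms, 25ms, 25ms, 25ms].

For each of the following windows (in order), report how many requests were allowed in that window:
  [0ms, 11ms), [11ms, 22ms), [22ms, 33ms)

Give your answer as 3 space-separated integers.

Processing requests:
  req#1 t=7ms (window 0): ALLOW
  req#2 t=7ms (window 0): ALLOW
  req#3 t=7ms (window 0): ALLOW
  req#4 t=8ms (window 0): ALLOW
  req#5 t=8ms (window 0): ALLOW
  req#6 t=9ms (window 0): DENY
  req#7 t=9ms (window 0): DENY
  req#8 t=10ms (window 0): DENY
  req#9 t=10ms (window 0): DENY
  req#10 t=10ms (window 0): DENY
  req#11 t=11ms (window 1): ALLOW
  req#12 t=23ms (window 2): ALLOW
  req#13 t=23ms (window 2): ALLOW
  req#14 t=23ms (window 2): ALLOW
  req#15 t=24ms (window 2): ALLOW
  req#16 t=24ms (window 2): ALLOW
  req#17 t=25ms (window 2): DENY
  req#18 t=25ms (window 2): DENY
  req#19 t=25ms (window 2): DENY
  req#20 t=25ms (window 2): DENY
  req#21 t=25ms (window 2): DENY
  req#22 t=25ms (window 2): DENY

Allowed counts by window: 5 1 5

Answer: 5 1 5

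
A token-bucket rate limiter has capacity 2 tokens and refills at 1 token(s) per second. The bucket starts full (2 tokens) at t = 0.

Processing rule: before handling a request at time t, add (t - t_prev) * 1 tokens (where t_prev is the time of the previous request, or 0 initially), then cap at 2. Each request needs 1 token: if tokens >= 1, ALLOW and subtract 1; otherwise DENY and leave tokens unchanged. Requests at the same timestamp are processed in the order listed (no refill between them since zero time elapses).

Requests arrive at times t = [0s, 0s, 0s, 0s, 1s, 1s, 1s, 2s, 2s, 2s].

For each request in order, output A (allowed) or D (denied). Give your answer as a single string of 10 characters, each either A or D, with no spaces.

Simulating step by step:
  req#1 t=0s: ALLOW
  req#2 t=0s: ALLOW
  req#3 t=0s: DENY
  req#4 t=0s: DENY
  req#5 t=1s: ALLOW
  req#6 t=1s: DENY
  req#7 t=1s: DENY
  req#8 t=2s: ALLOW
  req#9 t=2s: DENY
  req#10 t=2s: DENY

Answer: AADDADDADD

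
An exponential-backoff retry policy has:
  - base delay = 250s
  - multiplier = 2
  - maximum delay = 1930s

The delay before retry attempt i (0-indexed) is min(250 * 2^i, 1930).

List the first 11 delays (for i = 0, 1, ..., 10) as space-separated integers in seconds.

Computing each delay:
  i=0: min(250*2^0, 1930) = 250
  i=1: min(250*2^1, 1930) = 500
  i=2: min(250*2^2, 1930) = 1000
  i=3: min(250*2^3, 1930) = 1930
  i=4: min(250*2^4, 1930) = 1930
  i=5: min(250*2^5, 1930) = 1930
  i=6: min(250*2^6, 1930) = 1930
  i=7: min(250*2^7, 1930) = 1930
  i=8: min(250*2^8, 1930) = 1930
  i=9: min(250*2^9, 1930) = 1930
  i=10: min(250*2^10, 1930) = 1930

Answer: 250 500 1000 1930 1930 1930 1930 1930 1930 1930 1930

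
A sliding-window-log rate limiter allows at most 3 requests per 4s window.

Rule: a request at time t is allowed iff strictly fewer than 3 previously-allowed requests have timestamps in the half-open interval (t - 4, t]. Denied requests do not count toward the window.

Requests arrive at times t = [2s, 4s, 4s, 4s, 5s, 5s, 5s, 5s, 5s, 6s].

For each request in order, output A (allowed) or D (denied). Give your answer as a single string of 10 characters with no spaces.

Answer: AAADDDDDDA

Derivation:
Tracking allowed requests in the window:
  req#1 t=2s: ALLOW
  req#2 t=4s: ALLOW
  req#3 t=4s: ALLOW
  req#4 t=4s: DENY
  req#5 t=5s: DENY
  req#6 t=5s: DENY
  req#7 t=5s: DENY
  req#8 t=5s: DENY
  req#9 t=5s: DENY
  req#10 t=6s: ALLOW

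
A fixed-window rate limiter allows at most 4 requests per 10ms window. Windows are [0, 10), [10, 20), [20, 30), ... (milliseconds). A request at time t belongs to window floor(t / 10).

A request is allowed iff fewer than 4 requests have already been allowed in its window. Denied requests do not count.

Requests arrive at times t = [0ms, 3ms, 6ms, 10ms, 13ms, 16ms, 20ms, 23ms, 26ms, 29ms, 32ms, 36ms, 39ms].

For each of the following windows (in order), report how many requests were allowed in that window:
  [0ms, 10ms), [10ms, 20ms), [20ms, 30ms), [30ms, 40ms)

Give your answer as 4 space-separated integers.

Answer: 3 3 4 3

Derivation:
Processing requests:
  req#1 t=0ms (window 0): ALLOW
  req#2 t=3ms (window 0): ALLOW
  req#3 t=6ms (window 0): ALLOW
  req#4 t=10ms (window 1): ALLOW
  req#5 t=13ms (window 1): ALLOW
  req#6 t=16ms (window 1): ALLOW
  req#7 t=20ms (window 2): ALLOW
  req#8 t=23ms (window 2): ALLOW
  req#9 t=26ms (window 2): ALLOW
  req#10 t=29ms (window 2): ALLOW
  req#11 t=32ms (window 3): ALLOW
  req#12 t=36ms (window 3): ALLOW
  req#13 t=39ms (window 3): ALLOW

Allowed counts by window: 3 3 4 3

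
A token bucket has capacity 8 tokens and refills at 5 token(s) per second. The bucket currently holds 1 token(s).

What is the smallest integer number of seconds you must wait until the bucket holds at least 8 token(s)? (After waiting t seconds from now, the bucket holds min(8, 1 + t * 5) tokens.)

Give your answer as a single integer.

Answer: 2

Derivation:
Need 1 + t * 5 >= 8, so t >= 7/5.
Smallest integer t = ceil(7/5) = 2.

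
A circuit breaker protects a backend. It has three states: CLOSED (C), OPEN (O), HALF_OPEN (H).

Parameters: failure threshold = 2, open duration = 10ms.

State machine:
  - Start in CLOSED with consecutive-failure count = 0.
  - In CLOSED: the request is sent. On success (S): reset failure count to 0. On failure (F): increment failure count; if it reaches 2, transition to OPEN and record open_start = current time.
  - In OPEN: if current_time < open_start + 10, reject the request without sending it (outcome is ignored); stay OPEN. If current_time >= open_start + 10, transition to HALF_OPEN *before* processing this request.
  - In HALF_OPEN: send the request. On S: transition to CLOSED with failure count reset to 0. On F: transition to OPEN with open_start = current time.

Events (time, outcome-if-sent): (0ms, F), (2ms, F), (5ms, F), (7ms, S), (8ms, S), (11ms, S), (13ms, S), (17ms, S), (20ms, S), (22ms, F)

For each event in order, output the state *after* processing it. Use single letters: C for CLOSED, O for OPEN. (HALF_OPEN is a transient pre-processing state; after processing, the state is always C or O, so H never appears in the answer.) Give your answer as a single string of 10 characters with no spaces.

Answer: COOOOOCCCC

Derivation:
State after each event:
  event#1 t=0ms outcome=F: state=CLOSED
  event#2 t=2ms outcome=F: state=OPEN
  event#3 t=5ms outcome=F: state=OPEN
  event#4 t=7ms outcome=S: state=OPEN
  event#5 t=8ms outcome=S: state=OPEN
  event#6 t=11ms outcome=S: state=OPEN
  event#7 t=13ms outcome=S: state=CLOSED
  event#8 t=17ms outcome=S: state=CLOSED
  event#9 t=20ms outcome=S: state=CLOSED
  event#10 t=22ms outcome=F: state=CLOSED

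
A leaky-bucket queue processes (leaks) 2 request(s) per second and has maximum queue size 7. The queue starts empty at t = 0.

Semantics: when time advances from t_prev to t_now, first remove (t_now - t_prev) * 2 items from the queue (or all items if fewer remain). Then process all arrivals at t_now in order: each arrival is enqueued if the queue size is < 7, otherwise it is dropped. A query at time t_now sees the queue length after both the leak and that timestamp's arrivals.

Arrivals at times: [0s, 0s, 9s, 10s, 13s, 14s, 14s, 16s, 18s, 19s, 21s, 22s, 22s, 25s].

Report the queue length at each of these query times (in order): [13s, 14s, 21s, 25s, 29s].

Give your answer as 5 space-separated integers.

Queue lengths at query times:
  query t=13s: backlog = 1
  query t=14s: backlog = 2
  query t=21s: backlog = 1
  query t=25s: backlog = 1
  query t=29s: backlog = 0

Answer: 1 2 1 1 0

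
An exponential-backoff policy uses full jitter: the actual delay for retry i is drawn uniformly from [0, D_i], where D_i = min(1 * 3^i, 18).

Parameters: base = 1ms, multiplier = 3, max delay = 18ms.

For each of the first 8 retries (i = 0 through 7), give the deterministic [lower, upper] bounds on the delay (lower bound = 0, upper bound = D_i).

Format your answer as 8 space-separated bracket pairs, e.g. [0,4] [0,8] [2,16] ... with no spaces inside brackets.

Computing bounds per retry:
  i=0: D_i=min(1*3^0,18)=1, bounds=[0,1]
  i=1: D_i=min(1*3^1,18)=3, bounds=[0,3]
  i=2: D_i=min(1*3^2,18)=9, bounds=[0,9]
  i=3: D_i=min(1*3^3,18)=18, bounds=[0,18]
  i=4: D_i=min(1*3^4,18)=18, bounds=[0,18]
  i=5: D_i=min(1*3^5,18)=18, bounds=[0,18]
  i=6: D_i=min(1*3^6,18)=18, bounds=[0,18]
  i=7: D_i=min(1*3^7,18)=18, bounds=[0,18]

Answer: [0,1] [0,3] [0,9] [0,18] [0,18] [0,18] [0,18] [0,18]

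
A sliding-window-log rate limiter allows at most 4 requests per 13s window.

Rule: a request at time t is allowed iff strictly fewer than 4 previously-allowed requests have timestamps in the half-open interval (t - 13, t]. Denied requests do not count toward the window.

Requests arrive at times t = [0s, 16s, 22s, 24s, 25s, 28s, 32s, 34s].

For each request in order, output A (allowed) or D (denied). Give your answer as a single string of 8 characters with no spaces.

Answer: AAAAADAD

Derivation:
Tracking allowed requests in the window:
  req#1 t=0s: ALLOW
  req#2 t=16s: ALLOW
  req#3 t=22s: ALLOW
  req#4 t=24s: ALLOW
  req#5 t=25s: ALLOW
  req#6 t=28s: DENY
  req#7 t=32s: ALLOW
  req#8 t=34s: DENY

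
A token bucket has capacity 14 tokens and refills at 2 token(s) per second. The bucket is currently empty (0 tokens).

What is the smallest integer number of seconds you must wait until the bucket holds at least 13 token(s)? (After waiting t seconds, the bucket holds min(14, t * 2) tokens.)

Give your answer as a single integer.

Need t * 2 >= 13, so t >= 13/2.
Smallest integer t = ceil(13/2) = 7.

Answer: 7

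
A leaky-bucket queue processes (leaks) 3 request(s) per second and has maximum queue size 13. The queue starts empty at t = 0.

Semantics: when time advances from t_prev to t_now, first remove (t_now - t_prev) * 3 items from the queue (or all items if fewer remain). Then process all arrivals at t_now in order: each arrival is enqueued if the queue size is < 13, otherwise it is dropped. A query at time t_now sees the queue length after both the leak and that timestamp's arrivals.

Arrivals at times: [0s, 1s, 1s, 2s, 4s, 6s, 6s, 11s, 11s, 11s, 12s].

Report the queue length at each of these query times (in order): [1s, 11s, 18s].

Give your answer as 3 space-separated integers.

Queue lengths at query times:
  query t=1s: backlog = 2
  query t=11s: backlog = 3
  query t=18s: backlog = 0

Answer: 2 3 0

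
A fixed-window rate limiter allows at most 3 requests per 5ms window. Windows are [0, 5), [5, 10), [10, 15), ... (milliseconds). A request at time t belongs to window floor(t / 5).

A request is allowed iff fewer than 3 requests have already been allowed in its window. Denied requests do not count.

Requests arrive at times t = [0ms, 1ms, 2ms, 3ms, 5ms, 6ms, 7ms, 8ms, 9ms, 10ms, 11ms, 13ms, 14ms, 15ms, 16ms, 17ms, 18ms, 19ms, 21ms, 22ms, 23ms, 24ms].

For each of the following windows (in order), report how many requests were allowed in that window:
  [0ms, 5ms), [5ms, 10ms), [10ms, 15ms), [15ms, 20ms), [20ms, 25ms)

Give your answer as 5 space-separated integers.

Processing requests:
  req#1 t=0ms (window 0): ALLOW
  req#2 t=1ms (window 0): ALLOW
  req#3 t=2ms (window 0): ALLOW
  req#4 t=3ms (window 0): DENY
  req#5 t=5ms (window 1): ALLOW
  req#6 t=6ms (window 1): ALLOW
  req#7 t=7ms (window 1): ALLOW
  req#8 t=8ms (window 1): DENY
  req#9 t=9ms (window 1): DENY
  req#10 t=10ms (window 2): ALLOW
  req#11 t=11ms (window 2): ALLOW
  req#12 t=13ms (window 2): ALLOW
  req#13 t=14ms (window 2): DENY
  req#14 t=15ms (window 3): ALLOW
  req#15 t=16ms (window 3): ALLOW
  req#16 t=17ms (window 3): ALLOW
  req#17 t=18ms (window 3): DENY
  req#18 t=19ms (window 3): DENY
  req#19 t=21ms (window 4): ALLOW
  req#20 t=22ms (window 4): ALLOW
  req#21 t=23ms (window 4): ALLOW
  req#22 t=24ms (window 4): DENY

Allowed counts by window: 3 3 3 3 3

Answer: 3 3 3 3 3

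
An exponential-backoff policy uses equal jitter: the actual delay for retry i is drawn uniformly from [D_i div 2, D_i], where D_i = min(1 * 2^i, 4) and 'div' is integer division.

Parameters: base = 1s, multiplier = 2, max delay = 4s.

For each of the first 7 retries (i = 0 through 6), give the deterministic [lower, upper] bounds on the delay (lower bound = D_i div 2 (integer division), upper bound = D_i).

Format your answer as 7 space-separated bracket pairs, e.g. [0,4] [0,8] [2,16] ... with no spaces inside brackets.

Answer: [0,1] [1,2] [2,4] [2,4] [2,4] [2,4] [2,4]

Derivation:
Computing bounds per retry:
  i=0: D_i=min(1*2^0,4)=1, bounds=[0,1]
  i=1: D_i=min(1*2^1,4)=2, bounds=[1,2]
  i=2: D_i=min(1*2^2,4)=4, bounds=[2,4]
  i=3: D_i=min(1*2^3,4)=4, bounds=[2,4]
  i=4: D_i=min(1*2^4,4)=4, bounds=[2,4]
  i=5: D_i=min(1*2^5,4)=4, bounds=[2,4]
  i=6: D_i=min(1*2^6,4)=4, bounds=[2,4]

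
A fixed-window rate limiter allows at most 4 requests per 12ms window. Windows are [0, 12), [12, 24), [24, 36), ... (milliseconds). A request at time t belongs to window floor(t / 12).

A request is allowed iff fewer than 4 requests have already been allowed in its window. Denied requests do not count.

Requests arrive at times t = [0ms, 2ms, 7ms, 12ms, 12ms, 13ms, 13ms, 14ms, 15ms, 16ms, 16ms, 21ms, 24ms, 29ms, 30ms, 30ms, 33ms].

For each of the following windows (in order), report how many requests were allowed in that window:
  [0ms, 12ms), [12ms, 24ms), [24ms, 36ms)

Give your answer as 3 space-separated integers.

Processing requests:
  req#1 t=0ms (window 0): ALLOW
  req#2 t=2ms (window 0): ALLOW
  req#3 t=7ms (window 0): ALLOW
  req#4 t=12ms (window 1): ALLOW
  req#5 t=12ms (window 1): ALLOW
  req#6 t=13ms (window 1): ALLOW
  req#7 t=13ms (window 1): ALLOW
  req#8 t=14ms (window 1): DENY
  req#9 t=15ms (window 1): DENY
  req#10 t=16ms (window 1): DENY
  req#11 t=16ms (window 1): DENY
  req#12 t=21ms (window 1): DENY
  req#13 t=24ms (window 2): ALLOW
  req#14 t=29ms (window 2): ALLOW
  req#15 t=30ms (window 2): ALLOW
  req#16 t=30ms (window 2): ALLOW
  req#17 t=33ms (window 2): DENY

Allowed counts by window: 3 4 4

Answer: 3 4 4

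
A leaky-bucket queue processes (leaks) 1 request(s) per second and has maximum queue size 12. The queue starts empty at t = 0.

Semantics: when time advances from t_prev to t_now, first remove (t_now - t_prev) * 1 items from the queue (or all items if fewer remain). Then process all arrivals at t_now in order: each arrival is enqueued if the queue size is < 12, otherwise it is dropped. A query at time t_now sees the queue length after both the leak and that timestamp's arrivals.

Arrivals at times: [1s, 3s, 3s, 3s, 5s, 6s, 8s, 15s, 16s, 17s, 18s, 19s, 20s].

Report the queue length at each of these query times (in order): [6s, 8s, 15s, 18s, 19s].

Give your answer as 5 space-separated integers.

Queue lengths at query times:
  query t=6s: backlog = 2
  query t=8s: backlog = 1
  query t=15s: backlog = 1
  query t=18s: backlog = 1
  query t=19s: backlog = 1

Answer: 2 1 1 1 1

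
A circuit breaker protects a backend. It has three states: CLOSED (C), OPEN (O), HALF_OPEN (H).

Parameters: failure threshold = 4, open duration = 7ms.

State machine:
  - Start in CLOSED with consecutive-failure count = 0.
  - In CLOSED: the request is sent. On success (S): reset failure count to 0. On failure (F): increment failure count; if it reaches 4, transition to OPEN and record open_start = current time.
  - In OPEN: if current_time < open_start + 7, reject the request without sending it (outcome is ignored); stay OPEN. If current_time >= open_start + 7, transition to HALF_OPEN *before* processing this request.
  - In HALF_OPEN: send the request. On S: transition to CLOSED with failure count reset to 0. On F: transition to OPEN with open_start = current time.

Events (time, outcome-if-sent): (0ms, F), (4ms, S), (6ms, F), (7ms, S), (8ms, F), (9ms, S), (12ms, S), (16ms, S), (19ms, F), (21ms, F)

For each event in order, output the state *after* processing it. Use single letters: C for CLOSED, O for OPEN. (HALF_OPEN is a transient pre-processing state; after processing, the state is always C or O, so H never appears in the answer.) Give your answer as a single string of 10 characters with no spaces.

State after each event:
  event#1 t=0ms outcome=F: state=CLOSED
  event#2 t=4ms outcome=S: state=CLOSED
  event#3 t=6ms outcome=F: state=CLOSED
  event#4 t=7ms outcome=S: state=CLOSED
  event#5 t=8ms outcome=F: state=CLOSED
  event#6 t=9ms outcome=S: state=CLOSED
  event#7 t=12ms outcome=S: state=CLOSED
  event#8 t=16ms outcome=S: state=CLOSED
  event#9 t=19ms outcome=F: state=CLOSED
  event#10 t=21ms outcome=F: state=CLOSED

Answer: CCCCCCCCCC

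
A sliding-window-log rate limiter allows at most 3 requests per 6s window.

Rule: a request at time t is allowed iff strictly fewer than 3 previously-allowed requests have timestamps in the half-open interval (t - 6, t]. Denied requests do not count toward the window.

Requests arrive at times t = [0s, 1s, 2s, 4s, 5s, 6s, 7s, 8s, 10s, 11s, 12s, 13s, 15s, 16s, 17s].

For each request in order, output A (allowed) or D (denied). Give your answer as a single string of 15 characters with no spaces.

Answer: AAADDAAADDAAADD

Derivation:
Tracking allowed requests in the window:
  req#1 t=0s: ALLOW
  req#2 t=1s: ALLOW
  req#3 t=2s: ALLOW
  req#4 t=4s: DENY
  req#5 t=5s: DENY
  req#6 t=6s: ALLOW
  req#7 t=7s: ALLOW
  req#8 t=8s: ALLOW
  req#9 t=10s: DENY
  req#10 t=11s: DENY
  req#11 t=12s: ALLOW
  req#12 t=13s: ALLOW
  req#13 t=15s: ALLOW
  req#14 t=16s: DENY
  req#15 t=17s: DENY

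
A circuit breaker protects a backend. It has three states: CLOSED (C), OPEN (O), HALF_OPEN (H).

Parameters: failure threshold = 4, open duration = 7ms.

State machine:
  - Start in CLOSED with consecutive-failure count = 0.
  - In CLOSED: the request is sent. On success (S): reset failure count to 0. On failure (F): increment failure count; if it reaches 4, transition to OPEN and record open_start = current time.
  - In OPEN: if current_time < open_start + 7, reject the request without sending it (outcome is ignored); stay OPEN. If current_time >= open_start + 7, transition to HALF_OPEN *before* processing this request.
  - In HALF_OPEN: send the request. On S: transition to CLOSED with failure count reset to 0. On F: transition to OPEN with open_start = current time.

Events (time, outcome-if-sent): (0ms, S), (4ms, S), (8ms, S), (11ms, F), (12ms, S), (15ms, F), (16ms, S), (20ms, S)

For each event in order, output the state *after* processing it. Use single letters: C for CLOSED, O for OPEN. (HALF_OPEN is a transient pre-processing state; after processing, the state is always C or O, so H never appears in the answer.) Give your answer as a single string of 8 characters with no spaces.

Answer: CCCCCCCC

Derivation:
State after each event:
  event#1 t=0ms outcome=S: state=CLOSED
  event#2 t=4ms outcome=S: state=CLOSED
  event#3 t=8ms outcome=S: state=CLOSED
  event#4 t=11ms outcome=F: state=CLOSED
  event#5 t=12ms outcome=S: state=CLOSED
  event#6 t=15ms outcome=F: state=CLOSED
  event#7 t=16ms outcome=S: state=CLOSED
  event#8 t=20ms outcome=S: state=CLOSED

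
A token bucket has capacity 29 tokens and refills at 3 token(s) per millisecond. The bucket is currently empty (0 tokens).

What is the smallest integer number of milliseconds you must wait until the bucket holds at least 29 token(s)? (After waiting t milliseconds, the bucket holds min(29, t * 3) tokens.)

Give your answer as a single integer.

Answer: 10

Derivation:
Need t * 3 >= 29, so t >= 29/3.
Smallest integer t = ceil(29/3) = 10.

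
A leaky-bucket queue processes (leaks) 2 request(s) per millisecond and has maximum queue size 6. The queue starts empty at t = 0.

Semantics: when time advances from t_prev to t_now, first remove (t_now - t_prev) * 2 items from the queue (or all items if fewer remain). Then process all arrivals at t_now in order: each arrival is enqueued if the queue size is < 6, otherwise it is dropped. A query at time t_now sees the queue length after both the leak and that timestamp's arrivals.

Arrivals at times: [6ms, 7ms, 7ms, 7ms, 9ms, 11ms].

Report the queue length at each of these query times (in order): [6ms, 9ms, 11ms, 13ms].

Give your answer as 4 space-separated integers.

Answer: 1 1 1 0

Derivation:
Queue lengths at query times:
  query t=6ms: backlog = 1
  query t=9ms: backlog = 1
  query t=11ms: backlog = 1
  query t=13ms: backlog = 0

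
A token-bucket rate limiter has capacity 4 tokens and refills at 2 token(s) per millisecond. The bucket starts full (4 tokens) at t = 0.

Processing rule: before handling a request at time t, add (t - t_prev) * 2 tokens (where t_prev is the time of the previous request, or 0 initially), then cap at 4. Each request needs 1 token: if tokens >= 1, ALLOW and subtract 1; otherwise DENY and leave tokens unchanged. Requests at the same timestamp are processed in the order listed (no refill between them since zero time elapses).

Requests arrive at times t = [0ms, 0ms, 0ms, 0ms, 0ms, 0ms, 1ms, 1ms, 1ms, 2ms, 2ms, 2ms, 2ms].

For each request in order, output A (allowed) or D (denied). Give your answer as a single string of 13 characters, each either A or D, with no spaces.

Simulating step by step:
  req#1 t=0ms: ALLOW
  req#2 t=0ms: ALLOW
  req#3 t=0ms: ALLOW
  req#4 t=0ms: ALLOW
  req#5 t=0ms: DENY
  req#6 t=0ms: DENY
  req#7 t=1ms: ALLOW
  req#8 t=1ms: ALLOW
  req#9 t=1ms: DENY
  req#10 t=2ms: ALLOW
  req#11 t=2ms: ALLOW
  req#12 t=2ms: DENY
  req#13 t=2ms: DENY

Answer: AAAADDAADAADD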